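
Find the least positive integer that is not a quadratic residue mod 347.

(2/347) = −1, so 2 is the smallest positive non-residue mod 347.

2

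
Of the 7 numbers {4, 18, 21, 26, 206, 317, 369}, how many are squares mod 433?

4

(4/433) = +1 → QR.
(18/433) = +1 → QR.
(21/433) = -1 → non-residue.
(26/433) = +1 → QR.
(206/433) = -1 → non-residue.
(317/433) = -1 → non-residue.
(369/433) = +1 → QR.
Total quadratic residues among the 7: 4.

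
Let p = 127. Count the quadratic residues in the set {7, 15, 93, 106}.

1

(7/127) = -1 → non-residue.
(15/127) = +1 → QR.
(93/127) = -1 → non-residue.
(106/127) = -1 → non-residue.
Total quadratic residues among the 4: 1.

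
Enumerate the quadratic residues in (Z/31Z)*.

Square k = 1,…,15 (k and 31−k give the same square):
1²=1, 2²=4, 3²=9, 4²=16, 5²=25, 6²≡5, 7²≡18, 8²≡2, 9²≡19, 10²≡7, 11²≡28, 12²≡20, 13²≡14, 14²≡10, 15²≡8 (mod 31).
So the quadratic residues mod 31 are {1, 2, 4, 5, 7, 8, 9, 10, 14, 16, 18, 19, 20, 25, 28}.

1 2 4 5 7 8 9 10 14 16 18 19 20 25 28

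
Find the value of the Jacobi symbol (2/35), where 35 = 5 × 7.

Pull out 2: since 35 ≡ 3 (mod 8), (2/35) = -1.
Reached (1/35) = 1. Collecting the sign flips along the way, the symbol is -1.

-1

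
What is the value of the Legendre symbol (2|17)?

Pull out 2: since 17 ≡ 1 (mod 8), (2/17) = +1.
Reached (1/17) = 1. Collecting the sign flips along the way, the symbol is +1.

1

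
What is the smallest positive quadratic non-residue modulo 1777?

(2/1777) = +1, so 2 is a residue.
(3/1777) = +1, so 3 is a residue.
(4/1777) = +1, so 4 is a residue.
(5/1777) = −1, so 5 is the smallest positive non-residue mod 1777.

5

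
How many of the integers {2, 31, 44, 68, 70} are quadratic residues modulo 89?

(2/89) = +1 → QR.
(31/89) = -1 → non-residue.
(44/89) = +1 → QR.
(68/89) = +1 → QR.
(70/89) = -1 → non-residue.
Total quadratic residues among the 5: 3.

3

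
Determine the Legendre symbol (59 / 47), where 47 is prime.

1

First reduce: 59 ≡ 12 (mod 47).
Pull out 2^2: since 47 ≡ 7 (mod 8), (2/47) = +1, so (2/47)^2 = +1.
Reciprocity: 3 ≡ 3 and 47 ≡ 3 (mod 4), so (3/47) = −(47/3).
Reduce top mod 3: now compute (2/3).
Pull out 2: since 3 ≡ 3 (mod 8), (2/3) = -1.
Reached (1/3) = 1. Collecting the sign flips along the way, the symbol is +1.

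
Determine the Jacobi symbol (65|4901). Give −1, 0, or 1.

0

Reciprocity: 65 ≡ 1 and 4901 ≡ 1 (mod 4), so (65/4901) = +(4901/65).
Reduce top mod 65: now compute (26/65).
Pull out 2: since 65 ≡ 1 (mod 8), (2/65) = +1.
Reciprocity: 13 ≡ 1 and 65 ≡ 1 (mod 4), so (13/65) = +(65/13).
Reduce top mod 13: now compute (0/13).
Top reduces to 0: gcd > 1, so the symbol is 0.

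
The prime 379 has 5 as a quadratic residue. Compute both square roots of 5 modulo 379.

Since 379 ≡ 3 (mod 4), a square root of 5 is 5^((379+1)/4) = 5^95 mod 379.
Repeated squaring: 5^2≡25, 5^4≡246, 5^8≡255, 5^16≡216, 5^32≡39, 5^64≡5 (mod 379).
5^95 = 5^(64+16+8+4+2+1) ≡ 39 (mod 379).
Check: 39² = 1521 ≡ 5 (mod 379). The two roots are 39 and 340.

39, 340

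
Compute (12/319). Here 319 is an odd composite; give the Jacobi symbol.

Pull out 2^2: since 319 ≡ 7 (mod 8), (2/319) = +1, so (2/319)^2 = +1.
Reciprocity: 3 ≡ 3 and 319 ≡ 3 (mod 4), so (3/319) = −(319/3).
Reduce top mod 3: now compute (1/3).
Reached (1/3) = 1. Collecting the sign flips along the way, the symbol is -1.

-1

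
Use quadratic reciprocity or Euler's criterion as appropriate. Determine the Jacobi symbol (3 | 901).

1

Reciprocity: 3 ≡ 3 and 901 ≡ 1 (mod 4), so (3/901) = +(901/3).
Reduce top mod 3: now compute (1/3).
Reached (1/3) = 1. Collecting the sign flips along the way, the symbol is +1.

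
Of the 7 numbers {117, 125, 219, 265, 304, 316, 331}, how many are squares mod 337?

4

(117/337) = +1 → QR.
(125/337) = -1 → non-residue.
(219/337) = -1 → non-residue.
(265/337) = +1 → QR.
(304/337) = -1 → non-residue.
(316/337) = +1 → QR.
(331/337) = +1 → QR.
Total quadratic residues among the 7: 4.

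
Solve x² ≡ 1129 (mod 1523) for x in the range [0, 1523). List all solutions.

Since 1523 ≡ 3 (mod 4), a square root of 1129 is 1129^((1523+1)/4) = 1129^381 mod 1523.
Repeated squaring: 1129^2≡1413, 1129^4≡1439, 1129^8≡964, 1129^16≡266, 1129^32≡698, 1129^64≡1367, 1129^128≡1491, 1129^256≡1024 (mod 1523).
1129^381 = 1129^(256+64+32+16+8+4+1) ≡ 198 (mod 1523).
Check: 198² = 39204 ≡ 1129 (mod 1523). The two roots are 198 and 1325.

198, 1325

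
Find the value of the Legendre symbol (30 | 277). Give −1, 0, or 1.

1

Euler's criterion: (30/277) ≡ 30^138 (mod 277).
30^2 ≡ 69 (mod 277)
30^4 ≡ 52 (mod 277)
30^8 ≡ 211 (mod 277)
30^16 ≡ 201 (mod 277)
30^32 ≡ 236 (mod 277)
30^64 ≡ 19 (mod 277)
30^128 ≡ 84 (mod 277)
30^138 = 30^(128+8+2) ≡ 1 (mod 277).
Result is 1, so (30/277) = 1.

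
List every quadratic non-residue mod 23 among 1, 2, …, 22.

Square k = 1,…,11 (k and 23−k give the same square):
1²=1, 2²=4, 3²=9, 4²=16, 5²≡2, 6²≡13, 7²≡3, 8²≡18, 9²≡12, 10²≡8, 11²≡6 (mod 23).
The residues are {1, 2, 3, 4, 6, 8, 9, 12, 13, 16, 18}; the non-residues are the remaining 11 nonzero classes.

5,7,10,11,14,15,17,19,20,21,22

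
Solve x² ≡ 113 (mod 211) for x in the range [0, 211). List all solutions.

Since 211 ≡ 3 (mod 4), a square root of 113 is 113^((211+1)/4) = 113^53 mod 211.
Repeated squaring: 113^2≡109, 113^4≡65, 113^8≡5, 113^16≡25, 113^32≡203 (mod 211).
113^53 = 113^(32+16+4+1) ≡ 193 (mod 211).
Check: 193² = 37249 ≡ 113 (mod 211). The two roots are 18 and 193.

18, 193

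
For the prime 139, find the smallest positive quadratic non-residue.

2

(2/139) = −1, so 2 is the smallest positive non-residue mod 139.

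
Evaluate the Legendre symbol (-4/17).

First reduce: -4 ≡ 13 (mod 17).
Reciprocity: 13 ≡ 1 and 17 ≡ 1 (mod 4), so (13/17) = +(17/13).
Reduce top mod 13: now compute (4/13).
Pull out 2^2: since 13 ≡ 5 (mod 8), (2/13) = -1, so (2/13)^2 = +1.
Reached (1/13) = 1. Collecting the sign flips along the way, the symbol is +1.

1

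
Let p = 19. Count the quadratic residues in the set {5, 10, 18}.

1

(5/19) = +1 → QR.
(10/19) = -1 → non-residue.
(18/19) = -1 → non-residue.
Total quadratic residues among the 3: 1.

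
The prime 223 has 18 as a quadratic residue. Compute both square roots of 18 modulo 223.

45, 178

Since 223 ≡ 3 (mod 4), a square root of 18 is 18^((223+1)/4) = 18^56 mod 223.
Repeated squaring: 18^2≡101, 18^4≡166, 18^8≡127, 18^16≡73, 18^32≡200 (mod 223).
18^56 = 18^(32+16+8) ≡ 178 (mod 223).
Check: 178² = 31684 ≡ 18 (mod 223). The two roots are 45 and 178.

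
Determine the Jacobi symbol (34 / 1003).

0

Pull out 2: since 1003 ≡ 3 (mod 8), (2/1003) = -1.
Reciprocity: 17 ≡ 1 and 1003 ≡ 3 (mod 4), so (17/1003) = +(1003/17).
Reduce top mod 17: now compute (0/17).
Top reduces to 0: gcd > 1, so the symbol is 0.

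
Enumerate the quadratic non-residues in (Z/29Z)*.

2,3,8,10,11,12,14,15,17,18,19,21,26,27

Square k = 1,…,14 (k and 29−k give the same square):
1²=1, 2²=4, 3²=9, 4²=16, 5²=25, 6²≡7, 7²≡20, 8²≡6, 9²≡23, 10²≡13, 11²≡5, 12²≡28, 13²≡24, 14²≡22 (mod 29).
The residues are {1, 4, 5, 6, 7, 9, 13, 16, 20, 22, 23, 24, 25, 28}; the non-residues are the remaining 14 nonzero classes.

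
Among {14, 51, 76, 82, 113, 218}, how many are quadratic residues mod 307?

2

(14/307) = -1 → non-residue.
(51/307) = -1 → non-residue.
(76/307) = +1 → QR.
(82/307) = -1 → non-residue.
(113/307) = +1 → QR.
(218/307) = -1 → non-residue.
Total quadratic residues among the 6: 2.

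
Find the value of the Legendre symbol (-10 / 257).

First reduce: -10 ≡ 247 (mod 257).
Reciprocity: 247 ≡ 3 and 257 ≡ 1 (mod 4), so (247/257) = +(257/247).
Reduce top mod 247: now compute (10/247).
Pull out 2: since 247 ≡ 7 (mod 8), (2/247) = +1.
Reciprocity: 5 ≡ 1 and 247 ≡ 3 (mod 4), so (5/247) = +(247/5).
Reduce top mod 5: now compute (2/5).
Pull out 2: since 5 ≡ 5 (mod 8), (2/5) = -1.
Reached (1/5) = 1. Collecting the sign flips along the way, the symbol is -1.

-1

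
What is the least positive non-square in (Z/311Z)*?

11

(2/311) = +1, so 2 is a residue.
(3/311) = +1, so 3 is a residue.
(4/311) = +1, so 4 is a residue.
(5/311) = +1, so 5 is a residue.
(6/311) = +1, so 6 is a residue.
(7/311) = +1, so 7 is a residue.
(8/311) = +1, so 8 is a residue.
(9/311) = +1, so 9 is a residue.
(10/311) = +1, so 10 is a residue.
(11/311) = −1, so 11 is the smallest positive non-residue mod 311.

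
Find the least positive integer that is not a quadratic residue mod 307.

2

(2/307) = −1, so 2 is the smallest positive non-residue mod 307.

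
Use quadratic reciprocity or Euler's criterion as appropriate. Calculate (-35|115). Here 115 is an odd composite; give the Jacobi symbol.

First reduce: -35 ≡ 80 (mod 115).
Pull out 2^4: since 115 ≡ 3 (mod 8), (2/115) = -1, so (2/115)^4 = +1.
Reciprocity: 5 ≡ 1 and 115 ≡ 3 (mod 4), so (5/115) = +(115/5).
Reduce top mod 5: now compute (0/5).
Top reduces to 0: gcd > 1, so the symbol is 0.

0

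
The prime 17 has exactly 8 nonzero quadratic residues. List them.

1,2,4,8,9,13,15,16

Square k = 1,…,8 (k and 17−k give the same square):
1²=1, 2²=4, 3²=9, 4²=16, 5²≡8, 6²≡2, 7²≡15, 8²≡13 (mod 17).
So the quadratic residues mod 17 are {1, 2, 4, 8, 9, 13, 15, 16}.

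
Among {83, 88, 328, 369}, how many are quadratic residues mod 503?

2

(83/503) = +1 → QR.
(88/503) = +1 → QR.
(328/503) = -1 → non-residue.
(369/503) = -1 → non-residue.
Total quadratic residues among the 4: 2.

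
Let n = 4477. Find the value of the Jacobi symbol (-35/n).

First reduce: -35 ≡ 4442 (mod 4477).
Pull out 2: since 4477 ≡ 5 (mod 8), (2/4477) = -1.
Reciprocity: 2221 ≡ 1 and 4477 ≡ 1 (mod 4), so (2221/4477) = +(4477/2221).
Reduce top mod 2221: now compute (35/2221).
Reciprocity: 35 ≡ 3 and 2221 ≡ 1 (mod 4), so (35/2221) = +(2221/35).
Reduce top mod 35: now compute (16/35).
Pull out 2^4: since 35 ≡ 3 (mod 8), (2/35) = -1, so (2/35)^4 = +1.
Reached (1/35) = 1. Collecting the sign flips along the way, the symbol is -1.

-1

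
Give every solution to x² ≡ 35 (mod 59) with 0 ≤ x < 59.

25, 34

Since 59 ≡ 3 (mod 4), a square root of 35 is 35^((59+1)/4) = 35^15 mod 59.
Repeated squaring: 35^2≡45, 35^4≡19, 35^8≡7 (mod 59).
35^15 = 35^(8+4+2+1) ≡ 25 (mod 59).
Check: 25² = 625 ≡ 35 (mod 59). The two roots are 25 and 34.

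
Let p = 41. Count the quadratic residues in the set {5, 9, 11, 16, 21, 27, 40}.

5

(5/41) = +1 → QR.
(9/41) = +1 → QR.
(11/41) = -1 → non-residue.
(16/41) = +1 → QR.
(21/41) = +1 → QR.
(27/41) = -1 → non-residue.
(40/41) = +1 → QR.
Total quadratic residues among the 7: 5.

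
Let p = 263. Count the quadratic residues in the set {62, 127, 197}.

(62/263) = +1 → QR.
(127/263) = -1 → non-residue.
(197/263) = -1 → non-residue.
Total quadratic residues among the 3: 1.

1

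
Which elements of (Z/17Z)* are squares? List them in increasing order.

Square k = 1,…,8 (k and 17−k give the same square):
1²=1, 2²=4, 3²=9, 4²=16, 5²≡8, 6²≡2, 7²≡15, 8²≡13 (mod 17).
So the quadratic residues mod 17 are {1, 2, 4, 8, 9, 13, 15, 16}.

1 2 4 8 9 13 15 16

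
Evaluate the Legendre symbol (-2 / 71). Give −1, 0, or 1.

Euler's criterion: (-2/71) ≡ 69^35 (mod 71).
69^2 ≡ 4 (mod 71)
69^4 ≡ 16 (mod 71)
69^8 ≡ 43 (mod 71)
69^16 ≡ 3 (mod 71)
69^32 ≡ 9 (mod 71)
69^35 = 69^(32+2+1) ≡ 70 (mod 71).
Result is 70 ≡ −1, so (-2/71) = −1.

-1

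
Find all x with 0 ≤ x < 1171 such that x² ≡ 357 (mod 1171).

Since 1171 ≡ 3 (mod 4), a square root of 357 is 357^((1171+1)/4) = 357^293 mod 1171.
Repeated squaring: 357^2≡981, 357^4≡970, 357^8≡587, 357^16≡295, 357^32≡371, 357^64≡634, 357^128≡303, 357^256≡471 (mod 1171).
357^293 = 357^(256+32+4+1) ≡ 71 (mod 1171).
Check: 71² = 5041 ≡ 357 (mod 1171). The two roots are 71 and 1100.

71, 1100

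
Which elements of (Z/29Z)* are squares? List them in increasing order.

1 4 5 6 7 9 13 16 20 22 23 24 25 28

Square k = 1,…,14 (k and 29−k give the same square):
1²=1, 2²=4, 3²=9, 4²=16, 5²=25, 6²≡7, 7²≡20, 8²≡6, 9²≡23, 10²≡13, 11²≡5, 12²≡28, 13²≡24, 14²≡22 (mod 29).
So the quadratic residues mod 29 are {1, 4, 5, 6, 7, 9, 13, 16, 20, 22, 23, 24, 25, 28}.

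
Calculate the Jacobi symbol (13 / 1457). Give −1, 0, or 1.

1

Reciprocity: 13 ≡ 1 and 1457 ≡ 1 (mod 4), so (13/1457) = +(1457/13).
Reduce top mod 13: now compute (1/13).
Reached (1/13) = 1. Collecting the sign flips along the way, the symbol is +1.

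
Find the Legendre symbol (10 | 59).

-1

Euler's criterion: (10/59) ≡ 10^29 (mod 59).
10^2 ≡ 41 (mod 59)
10^4 ≡ 29 (mod 59)
10^8 ≡ 15 (mod 59)
10^16 ≡ 48 (mod 59)
10^29 = 10^(16+8+4+1) ≡ 58 (mod 59).
Result is 58 ≡ −1, so (10/59) = −1.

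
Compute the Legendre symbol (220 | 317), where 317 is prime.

-1

Euler's criterion: (220/317) ≡ 220^158 (mod 317).
220^2 ≡ 216 (mod 317)
220^4 ≡ 57 (mod 317)
220^8 ≡ 79 (mod 317)
220^16 ≡ 218 (mod 317)
220^32 ≡ 291 (mod 317)
220^64 ≡ 42 (mod 317)
220^128 ≡ 179 (mod 317)
220^158 = 220^(128+16+8+4+2) ≡ 316 (mod 317).
Result is 316 ≡ −1, so (220/317) = −1.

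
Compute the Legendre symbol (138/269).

Pull out 2: since 269 ≡ 5 (mod 8), (2/269) = -1.
Reciprocity: 69 ≡ 1 and 269 ≡ 1 (mod 4), so (69/269) = +(269/69).
Reduce top mod 69: now compute (62/69).
Pull out 2: since 69 ≡ 5 (mod 8), (2/69) = -1.
Reciprocity: 31 ≡ 3 and 69 ≡ 1 (mod 4), so (31/69) = +(69/31).
Reduce top mod 31: now compute (7/31).
Reciprocity: 7 ≡ 3 and 31 ≡ 3 (mod 4), so (7/31) = −(31/7).
Reduce top mod 7: now compute (3/7).
Reciprocity: 3 ≡ 3 and 7 ≡ 3 (mod 4), so (3/7) = −(7/3).
Reduce top mod 3: now compute (1/3).
Reached (1/3) = 1. Collecting the sign flips along the way, the symbol is +1.

1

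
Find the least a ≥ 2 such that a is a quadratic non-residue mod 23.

5

(2/23) = +1, so 2 is a residue.
(3/23) = +1, so 3 is a residue.
(4/23) = +1, so 4 is a residue.
(5/23) = −1, so 5 is the smallest positive non-residue mod 23.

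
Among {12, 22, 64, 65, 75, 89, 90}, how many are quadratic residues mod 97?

6

(12/97) = +1 → QR.
(22/97) = +1 → QR.
(64/97) = +1 → QR.
(65/97) = +1 → QR.
(75/97) = +1 → QR.
(89/97) = +1 → QR.
(90/97) = -1 → non-residue.
Total quadratic residues among the 7: 6.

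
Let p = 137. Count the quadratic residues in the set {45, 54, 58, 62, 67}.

(45/137) = -1 → non-residue.
(54/137) = -1 → non-residue.
(58/137) = -1 → non-residue.
(62/137) = -1 → non-residue.
(67/137) = -1 → non-residue.
Total quadratic residues among the 5: 0.

0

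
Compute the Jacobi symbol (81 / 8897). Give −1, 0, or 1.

Reciprocity: 81 ≡ 1 and 8897 ≡ 1 (mod 4), so (81/8897) = +(8897/81).
Reduce top mod 81: now compute (68/81).
Pull out 2^2: since 81 ≡ 1 (mod 8), (2/81) = +1, so (2/81)^2 = +1.
Reciprocity: 17 ≡ 1 and 81 ≡ 1 (mod 4), so (17/81) = +(81/17).
Reduce top mod 17: now compute (13/17).
Reciprocity: 13 ≡ 1 and 17 ≡ 1 (mod 4), so (13/17) = +(17/13).
Reduce top mod 13: now compute (4/13).
Pull out 2^2: since 13 ≡ 5 (mod 8), (2/13) = -1, so (2/13)^2 = +1.
Reached (1/13) = 1. Collecting the sign flips along the way, the symbol is +1.

1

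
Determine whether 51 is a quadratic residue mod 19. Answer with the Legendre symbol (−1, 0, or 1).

First reduce: 51 ≡ 13 (mod 19).
Reciprocity: 13 ≡ 1 and 19 ≡ 3 (mod 4), so (13/19) = +(19/13).
Reduce top mod 13: now compute (6/13).
Pull out 2: since 13 ≡ 5 (mod 8), (2/13) = -1.
Reciprocity: 3 ≡ 3 and 13 ≡ 1 (mod 4), so (3/13) = +(13/3).
Reduce top mod 3: now compute (1/3).
Reached (1/3) = 1. Collecting the sign flips along the way, the symbol is -1.

-1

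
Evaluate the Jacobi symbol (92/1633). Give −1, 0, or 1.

0

Pull out 2^2: since 1633 ≡ 1 (mod 8), (2/1633) = +1, so (2/1633)^2 = +1.
Reciprocity: 23 ≡ 3 and 1633 ≡ 1 (mod 4), so (23/1633) = +(1633/23).
Reduce top mod 23: now compute (0/23).
Top reduces to 0: gcd > 1, so the symbol is 0.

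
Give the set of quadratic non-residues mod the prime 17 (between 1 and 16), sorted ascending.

Square k = 1,…,8 (k and 17−k give the same square):
1²=1, 2²=4, 3²=9, 4²=16, 5²≡8, 6²≡2, 7²≡15, 8²≡13 (mod 17).
The residues are {1, 2, 4, 8, 9, 13, 15, 16}; the non-residues are the remaining 8 nonzero classes.

3, 5, 6, 7, 10, 11, 12, 14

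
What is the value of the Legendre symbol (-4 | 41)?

1

Euler's criterion: (-4/41) ≡ 37^20 (mod 41).
37^2 ≡ 16 (mod 41)
37^4 ≡ 10 (mod 41)
37^8 ≡ 18 (mod 41)
37^16 ≡ 37 (mod 41)
37^20 = 37^(16+4) ≡ 1 (mod 41).
Result is 1, so (-4/41) = 1.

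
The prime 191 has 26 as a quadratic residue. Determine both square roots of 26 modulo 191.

44, 147

Since 191 ≡ 3 (mod 4), a square root of 26 is 26^((191+1)/4) = 26^48 mod 191.
Repeated squaring: 26^2≡103, 26^4≡104, 26^8≡120, 26^16≡75, 26^32≡86 (mod 191).
26^48 = 26^(32+16) ≡ 147 (mod 191).
Check: 147² = 21609 ≡ 26 (mod 191). The two roots are 44 and 147.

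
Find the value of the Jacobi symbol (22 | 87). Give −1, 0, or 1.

Pull out 2: since 87 ≡ 7 (mod 8), (2/87) = +1.
Reciprocity: 11 ≡ 3 and 87 ≡ 3 (mod 4), so (11/87) = −(87/11).
Reduce top mod 11: now compute (10/11).
Pull out 2: since 11 ≡ 3 (mod 8), (2/11) = -1.
Reciprocity: 5 ≡ 1 and 11 ≡ 3 (mod 4), so (5/11) = +(11/5).
Reduce top mod 5: now compute (1/5).
Reached (1/5) = 1. Collecting the sign flips along the way, the symbol is +1.

1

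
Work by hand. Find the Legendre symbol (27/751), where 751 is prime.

Euler's criterion: (27/751) ≡ 27^375 (mod 751).
27^2 ≡ 729 (mod 751)
27^4 ≡ 484 (mod 751)
27^8 ≡ 695 (mod 751)
27^16 ≡ 132 (mod 751)
27^32 ≡ 151 (mod 751)
27^64 ≡ 271 (mod 751)
27^128 ≡ 594 (mod 751)
27^256 ≡ 617 (mod 751)
27^375 = 27^(256+64+32+16+4+2+1) ≡ 750 (mod 751).
Result is 750 ≡ −1, so (27/751) = −1.

-1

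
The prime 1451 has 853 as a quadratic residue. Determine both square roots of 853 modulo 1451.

48, 1403

Since 1451 ≡ 3 (mod 4), a square root of 853 is 853^((1451+1)/4) = 853^363 mod 1451.
Repeated squaring: 853^2≡658, 853^4≡566, 853^8≡1136, 853^16≡557, 853^32≡1186, 853^64≡577, 853^128≡650, 853^256≡259 (mod 1451).
853^363 = 853^(256+64+32+8+2+1) ≡ 48 (mod 1451).
Check: 48² = 2304 ≡ 853 (mod 1451). The two roots are 48 and 1403.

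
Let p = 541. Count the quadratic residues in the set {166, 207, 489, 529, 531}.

3

(166/541) = +1 → QR.
(207/541) = +1 → QR.
(489/541) = -1 → non-residue.
(529/541) = +1 → QR.
(531/541) = -1 → non-residue.
Total quadratic residues among the 5: 3.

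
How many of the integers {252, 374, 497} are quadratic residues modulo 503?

1

(252/503) = +1 → QR.
(374/503) = -1 → non-residue.
(497/503) = -1 → non-residue.
Total quadratic residues among the 3: 1.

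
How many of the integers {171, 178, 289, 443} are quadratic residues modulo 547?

(171/547) = +1 → QR.
(178/547) = +1 → QR.
(289/547) = +1 → QR.
(443/547) = +1 → QR.
Total quadratic residues among the 4: 4.

4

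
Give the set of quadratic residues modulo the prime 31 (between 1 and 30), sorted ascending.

Square k = 1,…,15 (k and 31−k give the same square):
1²=1, 2²=4, 3²=9, 4²=16, 5²=25, 6²≡5, 7²≡18, 8²≡2, 9²≡19, 10²≡7, 11²≡28, 12²≡20, 13²≡14, 14²≡10, 15²≡8 (mod 31).
So the quadratic residues mod 31 are {1, 2, 4, 5, 7, 8, 9, 10, 14, 16, 18, 19, 20, 25, 28}.

1, 2, 4, 5, 7, 8, 9, 10, 14, 16, 18, 19, 20, 25, 28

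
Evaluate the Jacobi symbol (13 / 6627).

Reciprocity: 13 ≡ 1 and 6627 ≡ 3 (mod 4), so (13/6627) = +(6627/13).
Reduce top mod 13: now compute (10/13).
Pull out 2: since 13 ≡ 5 (mod 8), (2/13) = -1.
Reciprocity: 5 ≡ 1 and 13 ≡ 1 (mod 4), so (5/13) = +(13/5).
Reduce top mod 5: now compute (3/5).
Reciprocity: 3 ≡ 3 and 5 ≡ 1 (mod 4), so (3/5) = +(5/3).
Reduce top mod 3: now compute (2/3).
Pull out 2: since 3 ≡ 3 (mod 8), (2/3) = -1.
Reached (1/3) = 1. Collecting the sign flips along the way, the symbol is +1.

1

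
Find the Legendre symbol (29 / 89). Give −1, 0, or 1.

Reciprocity: 29 ≡ 1 and 89 ≡ 1 (mod 4), so (29/89) = +(89/29).
Reduce top mod 29: now compute (2/29).
Pull out 2: since 29 ≡ 5 (mod 8), (2/29) = -1.
Reached (1/29) = 1. Collecting the sign flips along the way, the symbol is -1.

-1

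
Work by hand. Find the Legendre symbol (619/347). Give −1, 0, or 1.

-1

First reduce: 619 ≡ 272 (mod 347).
Pull out 2^4: since 347 ≡ 3 (mod 8), (2/347) = -1, so (2/347)^4 = +1.
Reciprocity: 17 ≡ 1 and 347 ≡ 3 (mod 4), so (17/347) = +(347/17).
Reduce top mod 17: now compute (7/17).
Reciprocity: 7 ≡ 3 and 17 ≡ 1 (mod 4), so (7/17) = +(17/7).
Reduce top mod 7: now compute (3/7).
Reciprocity: 3 ≡ 3 and 7 ≡ 3 (mod 4), so (3/7) = −(7/3).
Reduce top mod 3: now compute (1/3).
Reached (1/3) = 1. Collecting the sign flips along the way, the symbol is -1.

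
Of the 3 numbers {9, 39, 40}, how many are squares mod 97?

1

(9/97) = +1 → QR.
(39/97) = -1 → non-residue.
(40/97) = -1 → non-residue.
Total quadratic residues among the 3: 1.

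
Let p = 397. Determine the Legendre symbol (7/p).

-1

Euler's criterion: (7/397) ≡ 7^198 (mod 397).
7^2 ≡ 49 (mod 397)
7^4 ≡ 19 (mod 397)
7^8 ≡ 361 (mod 397)
7^16 ≡ 105 (mod 397)
7^32 ≡ 306 (mod 397)
7^64 ≡ 341 (mod 397)
7^128 ≡ 357 (mod 397)
7^198 = 7^(128+64+4+2) ≡ 396 (mod 397).
Result is 396 ≡ −1, so (7/397) = −1.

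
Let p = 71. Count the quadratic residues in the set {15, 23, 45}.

2

(15/71) = +1 → QR.
(23/71) = -1 → non-residue.
(45/71) = +1 → QR.
Total quadratic residues among the 3: 2.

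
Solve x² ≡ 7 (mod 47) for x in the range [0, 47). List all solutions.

17, 30

Since 47 ≡ 3 (mod 4), a square root of 7 is 7^((47+1)/4) = 7^12 mod 47.
Repeated squaring: 7^2≡2, 7^4≡4, 7^8≡16 (mod 47).
7^12 = 7^(8+4) ≡ 17 (mod 47).
Check: 17² = 289 ≡ 7 (mod 47). The two roots are 17 and 30.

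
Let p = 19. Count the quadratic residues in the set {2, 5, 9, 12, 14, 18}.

2

(2/19) = -1 → non-residue.
(5/19) = +1 → QR.
(9/19) = +1 → QR.
(12/19) = -1 → non-residue.
(14/19) = -1 → non-residue.
(18/19) = -1 → non-residue.
Total quadratic residues among the 6: 2.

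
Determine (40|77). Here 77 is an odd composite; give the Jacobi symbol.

1

Pull out 2^3: since 77 ≡ 5 (mod 8), (2/77) = -1, so (2/77)^3 = -1.
Reciprocity: 5 ≡ 1 and 77 ≡ 1 (mod 4), so (5/77) = +(77/5).
Reduce top mod 5: now compute (2/5).
Pull out 2: since 5 ≡ 5 (mod 8), (2/5) = -1.
Reached (1/5) = 1. Collecting the sign flips along the way, the symbol is +1.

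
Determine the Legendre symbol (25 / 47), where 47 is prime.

1

Euler's criterion: (25/47) ≡ 25^23 (mod 47).
25^2 ≡ 14 (mod 47)
25^4 ≡ 8 (mod 47)
25^8 ≡ 17 (mod 47)
25^16 ≡ 7 (mod 47)
25^23 = 25^(16+4+2+1) ≡ 1 (mod 47).
Result is 1, so (25/47) = 1.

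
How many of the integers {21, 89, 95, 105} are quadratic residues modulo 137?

1

(21/137) = -1 → non-residue.
(89/137) = -1 → non-residue.
(95/137) = -1 → non-residue.
(105/137) = +1 → QR.
Total quadratic residues among the 4: 1.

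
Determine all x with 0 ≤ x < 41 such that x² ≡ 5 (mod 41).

41 ≡ 1 (mod 4), so we find a root by search.
Trying successive values, 13² = 169 ≡ 5 (mod 41). The other root is 41 − 13 = 28.

13, 28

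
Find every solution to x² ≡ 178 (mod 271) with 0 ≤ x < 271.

125, 146

Since 271 ≡ 3 (mod 4), a square root of 178 is 178^((271+1)/4) = 178^68 mod 271.
Repeated squaring: 178^2≡248, 178^4≡258, 178^8≡169, 178^16≡106, 178^32≡125, 178^64≡178 (mod 271).
178^68 = 178^(64+4) ≡ 125 (mod 271).
Check: 125² = 15625 ≡ 178 (mod 271). The two roots are 125 and 146.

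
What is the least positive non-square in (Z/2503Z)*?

3

(2/2503) = +1, so 2 is a residue.
(3/2503) = −1, so 3 is the smallest positive non-residue mod 2503.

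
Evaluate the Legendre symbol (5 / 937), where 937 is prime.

Euler's criterion: (5/937) ≡ 5^468 (mod 937).
5^2 ≡ 25 (mod 937)
5^4 ≡ 625 (mod 937)
5^8 ≡ 833 (mod 937)
5^16 ≡ 509 (mod 937)
5^32 ≡ 469 (mod 937)
5^64 ≡ 703 (mod 937)
5^128 ≡ 410 (mod 937)
5^256 ≡ 377 (mod 937)
5^468 = 5^(256+128+64+16+4) ≡ 936 (mod 937).
Result is 936 ≡ −1, so (5/937) = −1.

-1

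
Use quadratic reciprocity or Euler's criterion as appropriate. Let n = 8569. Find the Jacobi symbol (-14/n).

1

First reduce: -14 ≡ 8555 (mod 8569).
Reciprocity: 8555 ≡ 3 and 8569 ≡ 1 (mod 4), so (8555/8569) = +(8569/8555).
Reduce top mod 8555: now compute (14/8555).
Pull out 2: since 8555 ≡ 3 (mod 8), (2/8555) = -1.
Reciprocity: 7 ≡ 3 and 8555 ≡ 3 (mod 4), so (7/8555) = −(8555/7).
Reduce top mod 7: now compute (1/7).
Reached (1/7) = 1. Collecting the sign flips along the way, the symbol is +1.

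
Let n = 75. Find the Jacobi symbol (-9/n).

0

First reduce: -9 ≡ 66 (mod 75).
Pull out 2: since 75 ≡ 3 (mod 8), (2/75) = -1.
Reciprocity: 33 ≡ 1 and 75 ≡ 3 (mod 4), so (33/75) = +(75/33).
Reduce top mod 33: now compute (9/33).
Reciprocity: 9 ≡ 1 and 33 ≡ 1 (mod 4), so (9/33) = +(33/9).
Reduce top mod 9: now compute (6/9).
Pull out 2: since 9 ≡ 1 (mod 8), (2/9) = +1.
Reciprocity: 3 ≡ 3 and 9 ≡ 1 (mod 4), so (3/9) = +(9/3).
Reduce top mod 3: now compute (0/3).
Top reduces to 0: gcd > 1, so the symbol is 0.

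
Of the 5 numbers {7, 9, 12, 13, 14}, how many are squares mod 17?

(7/17) = -1 → non-residue.
(9/17) = +1 → QR.
(12/17) = -1 → non-residue.
(13/17) = +1 → QR.
(14/17) = -1 → non-residue.
Total quadratic residues among the 5: 2.

2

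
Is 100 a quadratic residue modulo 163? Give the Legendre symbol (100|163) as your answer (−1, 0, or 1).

1

Pull out 2^2: since 163 ≡ 3 (mod 8), (2/163) = -1, so (2/163)^2 = +1.
Reciprocity: 25 ≡ 1 and 163 ≡ 3 (mod 4), so (25/163) = +(163/25).
Reduce top mod 25: now compute (13/25).
Reciprocity: 13 ≡ 1 and 25 ≡ 1 (mod 4), so (13/25) = +(25/13).
Reduce top mod 13: now compute (12/13).
Pull out 2^2: since 13 ≡ 5 (mod 8), (2/13) = -1, so (2/13)^2 = +1.
Reciprocity: 3 ≡ 3 and 13 ≡ 1 (mod 4), so (3/13) = +(13/3).
Reduce top mod 3: now compute (1/3).
Reached (1/3) = 1. Collecting the sign flips along the way, the symbol is +1.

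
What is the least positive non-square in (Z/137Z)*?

(2/137) = +1, so 2 is a residue.
(3/137) = −1, so 3 is the smallest positive non-residue mod 137.

3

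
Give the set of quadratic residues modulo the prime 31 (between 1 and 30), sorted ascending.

1 2 4 5 7 8 9 10 14 16 18 19 20 25 28

Square k = 1,…,15 (k and 31−k give the same square):
1²=1, 2²=4, 3²=9, 4²=16, 5²=25, 6²≡5, 7²≡18, 8²≡2, 9²≡19, 10²≡7, 11²≡28, 12²≡20, 13²≡14, 14²≡10, 15²≡8 (mod 31).
So the quadratic residues mod 31 are {1, 2, 4, 5, 7, 8, 9, 10, 14, 16, 18, 19, 20, 25, 28}.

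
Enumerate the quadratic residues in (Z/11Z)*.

1 3 4 5 9

Square k = 1,…,5 (k and 11−k give the same square):
1²=1, 2²=4, 3²=9, 4²≡5, 5²≡3 (mod 11).
So the quadratic residues mod 11 are {1, 3, 4, 5, 9}.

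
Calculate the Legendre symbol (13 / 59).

-1

Euler's criterion: (13/59) ≡ 13^29 (mod 59).
13^2 ≡ 51 (mod 59)
13^4 ≡ 5 (mod 59)
13^8 ≡ 25 (mod 59)
13^16 ≡ 35 (mod 59)
13^29 = 13^(16+8+4+1) ≡ 58 (mod 59).
Result is 58 ≡ −1, so (13/59) = −1.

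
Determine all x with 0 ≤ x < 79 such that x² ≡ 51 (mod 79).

29, 50

Since 79 ≡ 3 (mod 4), a square root of 51 is 51^((79+1)/4) = 51^20 mod 79.
Repeated squaring: 51^2≡73, 51^4≡36, 51^8≡32, 51^16≡76 (mod 79).
51^20 = 51^(16+4) ≡ 50 (mod 79).
Check: 50² = 2500 ≡ 51 (mod 79). The two roots are 29 and 50.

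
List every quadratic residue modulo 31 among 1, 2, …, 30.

1, 2, 4, 5, 7, 8, 9, 10, 14, 16, 18, 19, 20, 25, 28

Square k = 1,…,15 (k and 31−k give the same square):
1²=1, 2²=4, 3²=9, 4²=16, 5²=25, 6²≡5, 7²≡18, 8²≡2, 9²≡19, 10²≡7, 11²≡28, 12²≡20, 13²≡14, 14²≡10, 15²≡8 (mod 31).
So the quadratic residues mod 31 are {1, 2, 4, 5, 7, 8, 9, 10, 14, 16, 18, 19, 20, 25, 28}.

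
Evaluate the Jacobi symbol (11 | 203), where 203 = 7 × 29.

-1

Reciprocity: 11 ≡ 3 and 203 ≡ 3 (mod 4), so (11/203) = −(203/11).
Reduce top mod 11: now compute (5/11).
Reciprocity: 5 ≡ 1 and 11 ≡ 3 (mod 4), so (5/11) = +(11/5).
Reduce top mod 5: now compute (1/5).
Reached (1/5) = 1. Collecting the sign flips along the way, the symbol is -1.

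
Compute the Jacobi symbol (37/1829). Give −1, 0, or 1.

Reciprocity: 37 ≡ 1 and 1829 ≡ 1 (mod 4), so (37/1829) = +(1829/37).
Reduce top mod 37: now compute (16/37).
Pull out 2^4: since 37 ≡ 5 (mod 8), (2/37) = -1, so (2/37)^4 = +1.
Reached (1/37) = 1. Collecting the sign flips along the way, the symbol is +1.

1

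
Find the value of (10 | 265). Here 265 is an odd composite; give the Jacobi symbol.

Pull out 2: since 265 ≡ 1 (mod 8), (2/265) = +1.
Reciprocity: 5 ≡ 1 and 265 ≡ 1 (mod 4), so (5/265) = +(265/5).
Reduce top mod 5: now compute (0/5).
Top reduces to 0: gcd > 1, so the symbol is 0.

0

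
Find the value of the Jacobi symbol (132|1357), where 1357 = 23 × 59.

Pull out 2^2: since 1357 ≡ 5 (mod 8), (2/1357) = -1, so (2/1357)^2 = +1.
Reciprocity: 33 ≡ 1 and 1357 ≡ 1 (mod 4), so (33/1357) = +(1357/33).
Reduce top mod 33: now compute (4/33).
Pull out 2^2: since 33 ≡ 1 (mod 8), (2/33) = +1, so (2/33)^2 = +1.
Reached (1/33) = 1. Collecting the sign flips along the way, the symbol is +1.

1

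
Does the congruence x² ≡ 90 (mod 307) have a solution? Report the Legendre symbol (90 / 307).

Euler's criterion: (90/307) ≡ 90^153 (mod 307).
90^2 ≡ 118 (mod 307)
90^4 ≡ 109 (mod 307)
90^8 ≡ 215 (mod 307)
90^16 ≡ 175 (mod 307)
90^32 ≡ 232 (mod 307)
90^64 ≡ 99 (mod 307)
90^128 ≡ 284 (mod 307)
90^153 = 90^(128+16+8+1) ≡ 1 (mod 307).
Result is 1, so (90/307) = 1.

1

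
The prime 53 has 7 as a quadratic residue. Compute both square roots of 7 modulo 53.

53 ≡ 1 (mod 4), so we find a root by search.
Trying successive values, 22² = 484 ≡ 7 (mod 53). The other root is 53 − 22 = 31.

22, 31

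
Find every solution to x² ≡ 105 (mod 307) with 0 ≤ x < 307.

Since 307 ≡ 3 (mod 4), a square root of 105 is 105^((307+1)/4) = 105^77 mod 307.
Repeated squaring: 105^2≡280, 105^4≡115, 105^8≡24, 105^16≡269, 105^32≡216, 105^64≡299 (mod 307).
105^77 = 105^(64+8+4+1) ≡ 64 (mod 307).
Check: 64² = 4096 ≡ 105 (mod 307). The two roots are 64 and 243.

64, 243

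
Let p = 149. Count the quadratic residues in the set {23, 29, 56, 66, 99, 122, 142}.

2

(23/149) = -1 → non-residue.
(29/149) = +1 → QR.
(56/149) = -1 → non-residue.
(66/149) = -1 → non-residue.
(99/149) = -1 → non-residue.
(122/149) = -1 → non-residue.
(142/149) = +1 → QR.
Total quadratic residues among the 7: 2.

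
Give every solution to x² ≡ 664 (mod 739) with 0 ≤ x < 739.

Since 739 ≡ 3 (mod 4), a square root of 664 is 664^((739+1)/4) = 664^185 mod 739.
Repeated squaring: 664^2≡452, 664^4≡340, 664^8≡316, 664^16≡91, 664^32≡152, 664^64≡195, 664^128≡336 (mod 739).
664^185 = 664^(128+32+16+8+1) ≡ 249 (mod 739).
Check: 249² = 62001 ≡ 664 (mod 739). The two roots are 249 and 490.

249, 490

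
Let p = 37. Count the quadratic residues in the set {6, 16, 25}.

2

(6/37) = -1 → non-residue.
(16/37) = +1 → QR.
(25/37) = +1 → QR.
Total quadratic residues among the 3: 2.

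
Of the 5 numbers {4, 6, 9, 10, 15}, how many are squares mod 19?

(4/19) = +1 → QR.
(6/19) = +1 → QR.
(9/19) = +1 → QR.
(10/19) = -1 → non-residue.
(15/19) = -1 → non-residue.
Total quadratic residues among the 5: 3.

3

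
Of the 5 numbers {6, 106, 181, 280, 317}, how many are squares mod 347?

(6/347) = -1 → non-residue.
(106/347) = -1 → non-residue.
(181/347) = +1 → QR.
(280/347) = -1 → non-residue.
(317/347) = -1 → non-residue.
Total quadratic residues among the 5: 1.

1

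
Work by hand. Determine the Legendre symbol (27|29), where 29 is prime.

-1

Reciprocity: 27 ≡ 3 and 29 ≡ 1 (mod 4), so (27/29) = +(29/27).
Reduce top mod 27: now compute (2/27).
Pull out 2: since 27 ≡ 3 (mod 8), (2/27) = -1.
Reached (1/27) = 1. Collecting the sign flips along the way, the symbol is -1.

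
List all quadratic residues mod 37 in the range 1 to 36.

1,3,4,7,9,10,11,12,16,21,25,26,27,28,30,33,34,36

Square k = 1,…,18 (k and 37−k give the same square):
1²=1, 2²=4, 3²=9, 4²=16, 5²=25, 6²=36, 7²≡12, 8²≡27, 9²≡7, 10²≡26, 11²≡10, 12²≡33, 13²≡21, 14²≡11, 15²≡3, 16²≡34, 17²≡30, 18²≡28 (mod 37).
So the quadratic residues mod 37 are {1, 3, 4, 7, 9, 10, 11, 12, 16, 21, 25, 26, 27, 28, 30, 33, 34, 36}.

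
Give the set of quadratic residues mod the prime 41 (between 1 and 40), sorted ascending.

1,2,4,5,8,9,10,16,18,20,21,23,25,31,32,33,36,37,39,40

Square k = 1,…,20 (k and 41−k give the same square):
1²=1, 2²=4, 3²=9, 4²=16, 5²=25, 6²=36, 7²≡8, 8²≡23, 9²≡40, 10²≡18, 11²≡39, 12²≡21, 13²≡5, 14²≡32, 15²≡20, 16²≡10, 17²≡2, 18²≡37, 19²≡33, 20²≡31 (mod 41).
So the quadratic residues mod 41 are {1, 2, 4, 5, 8, 9, 10, 16, 18, 20, 21, 23, 25, 31, 32, 33, 36, 37, 39, 40}.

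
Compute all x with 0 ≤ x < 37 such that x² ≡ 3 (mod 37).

37 ≡ 1 (mod 4), so we find a root by search.
Trying successive values, 15² = 225 ≡ 3 (mod 37). The other root is 37 − 15 = 22.

15, 22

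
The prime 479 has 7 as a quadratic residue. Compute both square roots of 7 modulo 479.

Since 479 ≡ 3 (mod 4), a square root of 7 is 7^((479+1)/4) = 7^120 mod 479.
Repeated squaring: 7^2≡49, 7^4≡6, 7^8≡36, 7^16≡338, 7^32≡242, 7^64≡126 (mod 479).
7^120 = 7^(64+32+16+8) ≡ 441 (mod 479).
Check: 441² = 194481 ≡ 7 (mod 479). The two roots are 38 and 441.

38, 441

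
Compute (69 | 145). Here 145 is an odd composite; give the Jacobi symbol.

-1

Reciprocity: 69 ≡ 1 and 145 ≡ 1 (mod 4), so (69/145) = +(145/69).
Reduce top mod 69: now compute (7/69).
Reciprocity: 7 ≡ 3 and 69 ≡ 1 (mod 4), so (7/69) = +(69/7).
Reduce top mod 7: now compute (6/7).
Pull out 2: since 7 ≡ 7 (mod 8), (2/7) = +1.
Reciprocity: 3 ≡ 3 and 7 ≡ 3 (mod 4), so (3/7) = −(7/3).
Reduce top mod 3: now compute (1/3).
Reached (1/3) = 1. Collecting the sign flips along the way, the symbol is -1.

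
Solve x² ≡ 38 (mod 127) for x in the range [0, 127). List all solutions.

Since 127 ≡ 3 (mod 4), a square root of 38 is 38^((127+1)/4) = 38^32 mod 127.
Repeated squaring: 38^2≡47, 38^4≡50, 38^8≡87, 38^16≡76, 38^32≡61 (mod 127).
38^32 = 38^(32) ≡ 61 (mod 127).
Check: 61² = 3721 ≡ 38 (mod 127). The two roots are 61 and 66.

61, 66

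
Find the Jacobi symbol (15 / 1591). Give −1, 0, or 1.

-1

Reciprocity: 15 ≡ 3 and 1591 ≡ 3 (mod 4), so (15/1591) = −(1591/15).
Reduce top mod 15: now compute (1/15).
Reached (1/15) = 1. Collecting the sign flips along the way, the symbol is -1.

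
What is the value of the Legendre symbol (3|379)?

Euler's criterion: (3/379) ≡ 3^189 (mod 379).
3^2 ≡ 9 (mod 379)
3^4 ≡ 81 (mod 379)
3^8 ≡ 118 (mod 379)
3^16 ≡ 280 (mod 379)
3^32 ≡ 326 (mod 379)
3^64 ≡ 156 (mod 379)
3^128 ≡ 80 (mod 379)
3^189 = 3^(128+32+16+8+4+1) ≡ 378 (mod 379).
Result is 378 ≡ −1, so (3/379) = −1.

-1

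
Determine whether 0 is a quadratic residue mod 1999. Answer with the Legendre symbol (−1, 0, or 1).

Top reduces to 0: gcd > 1, so the symbol is 0.

0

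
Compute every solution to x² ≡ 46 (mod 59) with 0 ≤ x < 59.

Since 59 ≡ 3 (mod 4), a square root of 46 is 46^((59+1)/4) = 46^15 mod 59.
Repeated squaring: 46^2≡51, 46^4≡5, 46^8≡25 (mod 59).
46^15 = 46^(8+4+2+1) ≡ 20 (mod 59).
Check: 20² = 400 ≡ 46 (mod 59). The two roots are 20 and 39.

20, 39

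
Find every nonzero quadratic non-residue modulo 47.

Square k = 1,…,23 (k and 47−k give the same square):
1²=1, 2²=4, 3²=9, 4²=16, 5²=25, 6²=36, 7²≡2, 8²≡17, 9²≡34, 10²≡6, 11²≡27, 12²≡3, 13²≡28, 14²≡8, 15²≡37, 16²≡21, 17²≡7, 18²≡42, 19²≡32, 20²≡24, 21²≡18, 22²≡14, 23²≡12 (mod 47).
The residues are {1, 2, 3, 4, 6, 7, 8, 9, 12, 14, 16, 17, 18, 21, 24, 25, 27, 28, 32, 34, 36, 37, 42}; the non-residues are the remaining 23 nonzero classes.

5 10 11 13 15 19 20 22 23 26 29 30 31 33 35 38 39 40 41 43 44 45 46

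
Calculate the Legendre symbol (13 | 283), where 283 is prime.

Reciprocity: 13 ≡ 1 and 283 ≡ 3 (mod 4), so (13/283) = +(283/13).
Reduce top mod 13: now compute (10/13).
Pull out 2: since 13 ≡ 5 (mod 8), (2/13) = -1.
Reciprocity: 5 ≡ 1 and 13 ≡ 1 (mod 4), so (5/13) = +(13/5).
Reduce top mod 5: now compute (3/5).
Reciprocity: 3 ≡ 3 and 5 ≡ 1 (mod 4), so (3/5) = +(5/3).
Reduce top mod 3: now compute (2/3).
Pull out 2: since 3 ≡ 3 (mod 8), (2/3) = -1.
Reached (1/3) = 1. Collecting the sign flips along the way, the symbol is +1.

1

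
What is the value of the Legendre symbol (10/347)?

Euler's criterion: (10/347) ≡ 10^173 (mod 347).
10^2 ≡ 100 (mod 347)
10^4 ≡ 284 (mod 347)
10^8 ≡ 152 (mod 347)
10^16 ≡ 202 (mod 347)
10^32 ≡ 205 (mod 347)
10^64 ≡ 38 (mod 347)
10^128 ≡ 56 (mod 347)
10^173 = 10^(128+32+8+4+1) ≡ 1 (mod 347).
Result is 1, so (10/347) = 1.

1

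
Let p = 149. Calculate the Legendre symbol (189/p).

Euler's criterion: (189/149) ≡ 40^74 (mod 149).
40^2 ≡ 110 (mod 149)
40^4 ≡ 31 (mod 149)
40^8 ≡ 67 (mod 149)
40^16 ≡ 19 (mod 149)
40^32 ≡ 63 (mod 149)
40^64 ≡ 95 (mod 149)
40^74 = 40^(64+8+2) ≡ 148 (mod 149).
Result is 148 ≡ −1, so (189/149) = −1.

-1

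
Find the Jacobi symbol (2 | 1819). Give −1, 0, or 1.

-1

Pull out 2: since 1819 ≡ 3 (mod 8), (2/1819) = -1.
Reached (1/1819) = 1. Collecting the sign flips along the way, the symbol is -1.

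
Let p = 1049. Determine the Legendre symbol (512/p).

Euler's criterion: (512/1049) ≡ 512^524 (mod 1049).
512^2 ≡ 943 (mod 1049)
512^4 ≡ 746 (mod 1049)
512^8 ≡ 546 (mod 1049)
512^16 ≡ 200 (mod 1049)
512^32 ≡ 138 (mod 1049)
512^64 ≡ 162 (mod 1049)
512^128 ≡ 19 (mod 1049)
512^256 ≡ 361 (mod 1049)
512^512 ≡ 245 (mod 1049)
512^524 = 512^(512+8+4) ≡ 1 (mod 1049).
Result is 1, so (512/1049) = 1.

1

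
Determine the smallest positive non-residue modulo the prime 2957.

(2/2957) = −1, so 2 is the smallest positive non-residue mod 2957.

2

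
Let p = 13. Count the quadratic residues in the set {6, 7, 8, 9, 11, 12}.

(6/13) = -1 → non-residue.
(7/13) = -1 → non-residue.
(8/13) = -1 → non-residue.
(9/13) = +1 → QR.
(11/13) = -1 → non-residue.
(12/13) = +1 → QR.
Total quadratic residues among the 6: 2.

2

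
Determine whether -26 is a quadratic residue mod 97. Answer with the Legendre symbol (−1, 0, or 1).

Euler's criterion: (-26/97) ≡ 71^48 (mod 97).
71^2 ≡ 94 (mod 97)
71^4 ≡ 9 (mod 97)
71^8 ≡ 81 (mod 97)
71^16 ≡ 62 (mod 97)
71^32 ≡ 61 (mod 97)
71^48 = 71^(32+16) ≡ 96 (mod 97).
Result is 96 ≡ −1, so (-26/97) = −1.

-1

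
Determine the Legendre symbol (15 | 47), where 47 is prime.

-1

Reciprocity: 15 ≡ 3 and 47 ≡ 3 (mod 4), so (15/47) = −(47/15).
Reduce top mod 15: now compute (2/15).
Pull out 2: since 15 ≡ 7 (mod 8), (2/15) = +1.
Reached (1/15) = 1. Collecting the sign flips along the way, the symbol is -1.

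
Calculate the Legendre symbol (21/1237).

Reciprocity: 21 ≡ 1 and 1237 ≡ 1 (mod 4), so (21/1237) = +(1237/21).
Reduce top mod 21: now compute (19/21).
Reciprocity: 19 ≡ 3 and 21 ≡ 1 (mod 4), so (19/21) = +(21/19).
Reduce top mod 19: now compute (2/19).
Pull out 2: since 19 ≡ 3 (mod 8), (2/19) = -1.
Reached (1/19) = 1. Collecting the sign flips along the way, the symbol is -1.

-1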